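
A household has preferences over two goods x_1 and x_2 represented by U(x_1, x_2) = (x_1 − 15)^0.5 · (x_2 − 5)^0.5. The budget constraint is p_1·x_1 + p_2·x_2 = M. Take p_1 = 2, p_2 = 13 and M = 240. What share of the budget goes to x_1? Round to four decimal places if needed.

MRS = (x_2−5)/(x_1−15). Tangency with p_1/p_2 gives x_2−5 = (p_1/p_2)·(x_1−15).
Substituting into the budget: x_1* = 15 + 0.5·(M − 15·p_1 − 5·p_2)/p_1, and x_2* = 5 + 0.5·(…)/p_2.
Discretionary income = 240 − 15·2 − 5·13 = 145; x_1* = 15 + 0.5·145/2 = 51.25; x_2* = 5 + 0.5·145/13 = 10.5769.
Expenditure on x_1: 2·51.25 = 102.5; share = 0.4271.

share on x_1 = 0.4271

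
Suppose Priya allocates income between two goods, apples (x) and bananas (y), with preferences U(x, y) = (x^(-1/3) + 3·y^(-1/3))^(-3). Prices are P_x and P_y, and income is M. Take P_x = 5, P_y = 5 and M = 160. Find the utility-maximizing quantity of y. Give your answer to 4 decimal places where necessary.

y* = 22.2424

From the CES first-order condition, (1/3)·(y/x)^(4/3) = P_x/P_y.
Solve for the ratio: y/x = [3·P_x/P_y]^(0.75).
With the ratio pinned down, the budget gives x* = M/(P_x + P_y·(y/x)) and y* = (y/x)·x*.
Numerically y/x = 2.279507, so x* = 160/(5 + 5·2.279507) = 9.7576 and y* = 2.279507·9.7576 = 22.2424.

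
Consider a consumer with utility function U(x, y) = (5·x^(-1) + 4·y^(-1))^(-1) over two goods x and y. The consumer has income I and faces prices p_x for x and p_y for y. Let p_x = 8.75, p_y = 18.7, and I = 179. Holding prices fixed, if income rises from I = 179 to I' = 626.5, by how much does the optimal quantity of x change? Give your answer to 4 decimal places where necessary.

Δx* = 22.1632

From the CES first-order condition, (5/4)·(y/x)^(2) = p_x/p_y.
Solve for the ratio: y/x = [(4/5)·p_x/p_y]^(0.5).
Substitute y = (y/x)·x into the budget: x* = I/(p_x + p_y·(y/x)).
Numerically y/x = 0.611826, so x* = 179/(8.75 + 18.7·0.611826) = 8.8653.
At I' = 626.5: x* = 31.0284. Change: 31.0284 − 8.8653 = 22.1632.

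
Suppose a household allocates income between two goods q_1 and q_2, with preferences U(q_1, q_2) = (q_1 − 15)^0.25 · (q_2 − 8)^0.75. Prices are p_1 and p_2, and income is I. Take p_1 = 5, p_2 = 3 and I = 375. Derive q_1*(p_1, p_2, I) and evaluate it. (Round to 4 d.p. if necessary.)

q_1* = 28.8

This is Cobb-Douglas in (q_1−15, q_2−8): tangency gives 0.25·p_2·(q_2−8) = 0.75·p_1·(q_1−15).
After buying the subsistence bundle (15, 8), a share 0.25 of the remaining income goes to q_1: q_1* = 15 + 0.25·(I − 15p_1 − 8p_2)/p_1.
Discretionary income = 375 − 15·5 − 8·3 = 276; q_1* = 15 + 0.25·276/5 = 28.8.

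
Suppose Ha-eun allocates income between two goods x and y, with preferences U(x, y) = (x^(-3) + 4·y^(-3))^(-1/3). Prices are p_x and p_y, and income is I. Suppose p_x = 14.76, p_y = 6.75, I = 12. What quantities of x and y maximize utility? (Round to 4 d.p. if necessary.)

x* = 0.4551, y* = 0.7826

From the CES first-order condition, (1/4)·(y/x)^(4) = p_x/p_y.
Solve for the ratio: y/x = [4·p_x/p_y]^(0.25).
With the ratio pinned down, the budget gives x* = I/(p_x + p_y·(y/x)) and y* = (y/x)·x*.
Numerically y/x = 1.719731, so x* = 12/(14.76 + 6.75·1.719731) = 0.4551 and y* = 1.719731·0.4551 = 0.7826.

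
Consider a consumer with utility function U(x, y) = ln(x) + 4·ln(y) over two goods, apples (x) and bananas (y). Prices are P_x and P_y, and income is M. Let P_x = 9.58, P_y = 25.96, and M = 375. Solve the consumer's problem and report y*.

y* = 11.5562

Demand: x*(P_x,P_y,M) = 0.2·M/P_x and y* = 0.8·M/P_y.
At P_x=9.58, P_y=25.96, M=375: y* = 0.8·375/25.96 = 11.5562.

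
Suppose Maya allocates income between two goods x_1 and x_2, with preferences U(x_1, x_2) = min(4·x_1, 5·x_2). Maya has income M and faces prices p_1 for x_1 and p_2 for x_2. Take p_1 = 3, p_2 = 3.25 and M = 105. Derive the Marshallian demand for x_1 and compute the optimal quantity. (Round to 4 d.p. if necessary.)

Demand: x_1*(p_1,p_2,M) = 5·M/(5·p_1 + 4·p_2), x_2* = 4·M/(5·p_1 + 4·p_2).
Here 5·3 + 4·3.25 = 28, giving x_1* = 18.75.

x_1* = 18.75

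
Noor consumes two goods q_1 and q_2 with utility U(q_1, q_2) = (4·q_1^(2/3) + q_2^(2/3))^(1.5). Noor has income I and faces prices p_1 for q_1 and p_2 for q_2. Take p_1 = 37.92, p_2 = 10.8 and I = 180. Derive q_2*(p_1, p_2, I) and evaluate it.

q_2* = 2.6919

MU_q_1 ∝ 4·q_1^(-1/3), MU_q_2 ∝ q_2^(-1/3), so MRS = 4·(q_2/q_1)^(1/3) = p_1/p_2.
Hence q_2/q_1 = ((1/4)·p_1/p_2)^(1/(1/3)), i.e. raised to the 3 power.
Substitute q_2 = (q_2/q_1)·q_1 into the budget: q_1* = I/(p_1 + p_2·(q_2/q_1)).
Numerically q_2/q_1 = 0.676322, so q_1* = 180/(37.92 + 10.8·0.676322) = 3.9802 and q_2* = 0.676322·3.9802 = 2.6919.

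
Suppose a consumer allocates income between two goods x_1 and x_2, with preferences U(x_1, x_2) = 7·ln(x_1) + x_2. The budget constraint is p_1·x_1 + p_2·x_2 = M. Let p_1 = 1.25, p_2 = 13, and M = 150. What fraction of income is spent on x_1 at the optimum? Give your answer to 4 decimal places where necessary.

Set MRS = p_1/p_2: (7/x_1)/1 = p_1/p_2.
So x_1*(p_1,p_2) = 7·p_2/p_1, independent of income; and x_2* = (M − 7·p_2)/p_2.
At the given prices: x_1* = 7·13/1.25 = 72.8, and x_2* = 4.5385.
Expenditure on x_1: 1.25·72.8 = 91; share = 0.6067.

share on x_1 = 0.6067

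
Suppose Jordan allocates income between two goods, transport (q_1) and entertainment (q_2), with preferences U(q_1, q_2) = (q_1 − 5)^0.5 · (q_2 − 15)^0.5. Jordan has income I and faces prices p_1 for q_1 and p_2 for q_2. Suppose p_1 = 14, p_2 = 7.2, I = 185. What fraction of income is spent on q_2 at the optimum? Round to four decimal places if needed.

share on q_2 = 0.6027

Substituting into the budget: q_1* = 5 + 0.5·(I − 5·p_1 − 15·p_2)/p_1, and q_2* = 15 + 0.5·(…)/p_2.
Discretionary income = 185 − 5·14 − 15·7.2 = 7; q_1* = 5 + 0.5·7/14 = 5.25; q_2* = 15 + 0.5·7/7.2 = 15.4861.
Expenditure on q_2: 7.2·15.4861 = 111.5; share = 0.6027.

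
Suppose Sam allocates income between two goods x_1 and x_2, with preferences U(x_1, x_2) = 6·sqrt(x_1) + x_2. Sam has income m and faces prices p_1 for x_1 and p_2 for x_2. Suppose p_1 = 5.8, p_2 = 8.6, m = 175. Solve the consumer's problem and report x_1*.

x_1* = 19.7872

Utility is quasi-linear in x_2; the FOC for x_1 is 3/√x_1 = p_1/p_2.
Thus x_1* = (3·p_2/p_1)² — independent of m — with the rest of income spent on x_2.
Plugging in: x_1* = (3·8.6/5.8)² = 19.7872.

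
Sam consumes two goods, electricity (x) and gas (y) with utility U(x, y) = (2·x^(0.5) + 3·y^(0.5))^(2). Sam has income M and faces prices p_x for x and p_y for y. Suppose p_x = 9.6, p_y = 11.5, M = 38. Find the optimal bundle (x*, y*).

x* = 1.3753, y* = 2.1563

From the CES first-order condition, (2/3)·(y/x)^(0.5) = p_x/p_y.
Hence y/x = ((3/2)·p_x/p_y)^(1/(0.5)), i.e. raised to the 2 power.
Substitute y = (y/x)·x into the budget: x* = M/(p_x + p_y·(y/x)).
Numerically y/x = 1.56794, so x* = 38/(9.6 + 11.5·1.56794) = 1.3753 and y* = 1.56794·1.3753 = 2.1563.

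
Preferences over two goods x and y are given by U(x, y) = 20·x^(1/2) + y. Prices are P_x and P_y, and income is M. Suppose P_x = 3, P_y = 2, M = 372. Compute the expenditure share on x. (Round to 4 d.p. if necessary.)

share on x = 0.3584

Set MRS = P_x/P_y: 10·x^(−1/2) = P_x/P_y.
Thus x* = (10·P_y/P_x)² — independent of M — with the rest of income spent on y.
Plugging in: x* = (10·2/3)² = 44.4444, y* = 119.3333.
Expenditure on x: 3·44.4444 = 133.3333; share = 0.3584.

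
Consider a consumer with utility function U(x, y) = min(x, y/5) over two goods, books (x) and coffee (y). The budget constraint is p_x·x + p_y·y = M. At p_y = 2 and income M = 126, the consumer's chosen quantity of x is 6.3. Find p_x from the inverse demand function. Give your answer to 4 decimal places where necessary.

Leontief preferences: the optimum is at the kink where x/1 = y/5, i.e. y = 5·x.
Budget: p_x·x + p_y·5·x = M, so (p_x + 5·p_y)·x = M.
Demand: x*(p_x,p_y,M) = M/(p_x + 5·p_y), y* = 5·M/(p_x + 5·p_y).
Set x* = 6.3 in the demand function and solve for p_x: p_x = 10.

p_x = 10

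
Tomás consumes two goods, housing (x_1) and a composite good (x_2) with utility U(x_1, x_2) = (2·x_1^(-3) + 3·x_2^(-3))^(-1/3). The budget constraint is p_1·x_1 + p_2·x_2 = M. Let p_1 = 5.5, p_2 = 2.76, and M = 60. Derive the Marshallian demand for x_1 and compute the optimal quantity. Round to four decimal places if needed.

x_1* = 6.5724

With the ratio pinned down, the budget gives x_1* = M/(p_1 + p_2·(x_2/x_1)) and x_2* = (x_2/x_1)·x_1*.
Numerically x_2/x_1 = 1.31488, so x_1* = 60/(5.5 + 2.76·1.31488) = 6.5724.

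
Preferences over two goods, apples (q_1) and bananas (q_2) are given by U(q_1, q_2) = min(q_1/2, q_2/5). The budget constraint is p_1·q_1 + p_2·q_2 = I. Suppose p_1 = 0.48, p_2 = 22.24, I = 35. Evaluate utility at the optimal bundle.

With perfect complements, no substitution: consume in ratio q_1:q_2 = 2:5.
Budget: p_1·q_1 + p_2·(5/2)·q_1 = I, so (2·p_1 + 5·p_2)·q_1 = 2·I.
Demand: q_1*(p_1,p_2,I) = 2·I/(2·p_1 + 5·p_2), q_2* = 5·I/(2·p_1 + 5·p_2).
Here 2·0.48 + 5·22.24 = 112.16, giving q_1* = 0.6241 and q_2* = 1.5603.
Utility at the optimum: U(0.6241, 1.5603) = 0.3121.

V = 0.3121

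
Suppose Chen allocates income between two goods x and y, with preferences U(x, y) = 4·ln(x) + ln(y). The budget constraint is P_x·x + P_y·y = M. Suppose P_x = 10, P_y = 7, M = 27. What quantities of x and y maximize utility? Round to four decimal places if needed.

Tangency: MRS = 4·y/x = P_x/P_y.
Rearranging, P_y·y = (1/4)·P_x·x. Substituting into the budget gives P_x·x·(1 + (1/4)) = M.
Demand: x*(P_x,P_y,M) = 0.8·M/P_x and y* = 0.2·M/P_y.
At P_x=10, P_y=7, M=27: x* = 0.8·27/10 = 2.16, y* = 0.7714.

x* = 2.16, y* = 0.7714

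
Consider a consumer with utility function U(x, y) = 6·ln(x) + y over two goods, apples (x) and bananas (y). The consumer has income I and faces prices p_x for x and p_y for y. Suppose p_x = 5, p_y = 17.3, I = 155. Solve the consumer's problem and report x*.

Set MRS = p_x/p_y: (6/x)/1 = p_x/p_y.
So x*(p_x,p_y) = 6·p_y/p_x, independent of income; and y* = (I − 6·p_y)/p_y.
At the given prices: x* = 6·17.3/5 = 20.76.

x* = 20.76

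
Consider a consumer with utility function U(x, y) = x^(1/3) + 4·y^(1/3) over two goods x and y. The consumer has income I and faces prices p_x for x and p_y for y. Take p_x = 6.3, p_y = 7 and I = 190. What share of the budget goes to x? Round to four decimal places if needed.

share on x = 0.1164

From the CES first-order condition, (1/4)·(y/x)^(2/3) = p_x/p_y.
Hence y/x = (4·p_x/p_y)^(1/(2/3)), i.e. raised to the 1.5 power.
Substitute y = (y/x)·x into the budget: x* = I/(p_x + p_y·(y/x)).
Numerically y/x = 6.83052, so x* = 190/(6.3 + 7·6.83052) = 3.5111 and y* = 6.83052·3.5111 = 23.9828.
Expenditure on x: 6.3·3.5111 = 22.1201; share = 0.1164.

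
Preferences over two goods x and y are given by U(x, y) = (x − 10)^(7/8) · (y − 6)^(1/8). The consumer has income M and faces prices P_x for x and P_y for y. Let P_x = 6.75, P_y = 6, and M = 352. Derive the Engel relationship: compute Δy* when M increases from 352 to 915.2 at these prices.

Δy* = 11.7333

MRS = 7·(y−6)/(x−10). Tangency with P_x/P_y gives y−6 = (1/7)·(P_x/P_y)·(x−10).
Substituting into the budget: x* = 10 + 0.875·(M − 10·P_x − 6·P_y)/P_x, and y* = 6 + 0.125·(…)/P_y.
Discretionary income = 352 − 10·6.75 − 6·6 = 248.5; y* = 6 + 0.125·248.5/6 = 11.1771.
At M' = 915.2: y* = 22.9104. Change: 22.9104 − 11.1771 = 11.7333.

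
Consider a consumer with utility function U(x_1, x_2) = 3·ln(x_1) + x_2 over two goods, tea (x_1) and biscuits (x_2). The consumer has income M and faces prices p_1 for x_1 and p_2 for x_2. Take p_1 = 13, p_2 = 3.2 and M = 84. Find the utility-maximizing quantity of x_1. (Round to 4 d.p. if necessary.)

x_1* = 0.7385

Set MRS = p_1/p_2: (3/x_1)/1 = p_1/p_2.
So x_1*(p_1,p_2) = 3·p_2/p_1, independent of income; and x_2* = (M − 3·p_2)/p_2.
At the given prices: x_1* = 3·3.2/13 = 0.7385.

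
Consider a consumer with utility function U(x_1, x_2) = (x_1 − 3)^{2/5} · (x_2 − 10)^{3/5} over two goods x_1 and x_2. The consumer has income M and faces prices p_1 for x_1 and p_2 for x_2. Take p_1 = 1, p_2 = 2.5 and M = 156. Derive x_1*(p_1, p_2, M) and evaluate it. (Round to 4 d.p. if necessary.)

x_1* = 54.2

Let x_1' = x_1−3, x_2' = x_2−10. MRS = (2/3)·x_2'/x_1' = p_1/p_2.
After buying the subsistence bundle (3, 10), a share 0.4 of the remaining income goes to x_1: x_1* = 3 + 0.4·(M − 3p_1 − 10p_2)/p_1.
Discretionary income = 156 − 3·1 − 10·2.5 = 128; x_1* = 3 + 0.4·128/1 = 54.2.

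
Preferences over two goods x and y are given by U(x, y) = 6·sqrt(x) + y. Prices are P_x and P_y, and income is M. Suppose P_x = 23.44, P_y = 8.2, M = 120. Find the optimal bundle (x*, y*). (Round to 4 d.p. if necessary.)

MU_x = 3/√x, MU_y = 1. Tangency: 3/√x = P_x/P_y.
Thus x* = (3·P_y/P_x)² — independent of M — with the rest of income spent on y.
Plugging in: x* = (3·8.2/23.44)² = 1.1014, y* = 11.4857.

x* = 1.1014, y* = 11.4857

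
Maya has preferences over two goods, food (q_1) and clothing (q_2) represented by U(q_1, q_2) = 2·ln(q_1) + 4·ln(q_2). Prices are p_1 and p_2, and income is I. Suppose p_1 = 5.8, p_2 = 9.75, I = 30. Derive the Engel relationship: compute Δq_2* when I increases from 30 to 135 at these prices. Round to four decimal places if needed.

Δq_2* = 7.1795

MU_q_1/MU_q_2 = (2·q_2)/(4·q_1); tangency sets this equal to p_1/p_2.
So 2·p_2·q_2 = 4·p_1·q_1; combined with the budget, a share 1/3 of income goes to q_1.
Demand: q_1*(p_1,p_2,I) = 1/3·I/p_1 and q_2* = 2/3·I/p_2.
At p_1=5.8, p_2=9.75, I=30: q_2* = 2/3·30/9.75 = 2.0513.
At I' = 135: q_2* = 9.2308. Change: 9.2308 − 2.0513 = 7.1795.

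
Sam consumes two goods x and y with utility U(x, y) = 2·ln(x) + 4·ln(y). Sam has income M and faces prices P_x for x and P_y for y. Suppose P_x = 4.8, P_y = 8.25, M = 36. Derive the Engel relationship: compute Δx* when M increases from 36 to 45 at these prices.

Tangency: MRS = (1/2)·y/x = P_x/P_y.
Rearranging, P_y·y = 2·P_x·x. Substituting into the budget gives P_x·x·(1 + 2) = M.
Demand: x*(P_x,P_y,M) = 1/3·M/P_x and y* = 2/3·M/P_y.
At P_x=4.8, P_y=8.25, M=36: x* = 1/3·36/4.8 = 2.5.
At M' = 45: x* = 3.125. Change: 3.125 − 2.5 = 0.625.

Δx* = 0.625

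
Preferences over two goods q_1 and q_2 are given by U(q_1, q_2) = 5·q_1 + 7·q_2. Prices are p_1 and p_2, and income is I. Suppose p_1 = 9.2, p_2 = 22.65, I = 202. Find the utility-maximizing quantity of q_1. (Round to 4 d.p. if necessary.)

q_1* = 21.9565

Numerically: q_1* = 21.9565, q_2* = 0.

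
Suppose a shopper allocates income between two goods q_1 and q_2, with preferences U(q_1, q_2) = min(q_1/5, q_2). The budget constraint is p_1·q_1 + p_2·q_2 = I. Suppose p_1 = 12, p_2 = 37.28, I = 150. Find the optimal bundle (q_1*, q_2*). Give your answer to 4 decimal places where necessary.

q_1* = 7.7097, q_2* = 1.5419

Demand: q_1*(p_1,p_2,I) = 5·I/(5·p_1 + p_2), q_2* = I/(5·p_1 + p_2).
Here 5·12 + 37.28 = 97.28, giving q_1* = 7.7097 and q_2* = 1.5419.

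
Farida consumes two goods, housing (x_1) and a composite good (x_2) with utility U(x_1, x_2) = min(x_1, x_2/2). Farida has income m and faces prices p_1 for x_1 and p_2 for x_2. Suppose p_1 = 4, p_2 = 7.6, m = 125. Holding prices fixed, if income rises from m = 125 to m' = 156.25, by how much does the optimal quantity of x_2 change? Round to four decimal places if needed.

Leontief preferences: the optimum is at the kink where x_1/1 = x_2/2, i.e. x_2 = 2·x_1.
Budget: p_1·x_1 + p_2·2·x_1 = m, so (p_1 + 2·p_2)·x_1 = m.
Demand: x_1*(p_1,p_2,m) = m/(p_1 + 2·p_2), x_2* = 2·m/(p_1 + 2·p_2).
Here 4 + 2·7.6 = 19.2, giving x_2* = 13.0208.
At m' = 156.25: x_2* = 16.276. Change: 16.276 − 13.0208 = 3.2552.

Δx_2* = 3.2552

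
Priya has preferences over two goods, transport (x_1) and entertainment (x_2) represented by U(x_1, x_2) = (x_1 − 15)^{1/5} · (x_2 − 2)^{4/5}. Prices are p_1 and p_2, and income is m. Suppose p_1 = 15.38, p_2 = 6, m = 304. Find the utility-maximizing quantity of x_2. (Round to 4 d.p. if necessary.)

This is Cobb-Douglas in (x_1−15, x_2−2): tangency gives 0.2·p_2·(x_2−2) = 0.8·p_1·(x_1−15).
Substituting into the budget: x_1* = 15 + 0.2·(m − 15·p_1 − 2·p_2)/p_1, and x_2* = 2 + 0.8·(…)/p_2.
Discretionary income = 304 − 15·15.38 − 2·6 = 61.3; x_2* = 2 + 0.8·61.3/6 = 10.1733.

x_2* = 10.1733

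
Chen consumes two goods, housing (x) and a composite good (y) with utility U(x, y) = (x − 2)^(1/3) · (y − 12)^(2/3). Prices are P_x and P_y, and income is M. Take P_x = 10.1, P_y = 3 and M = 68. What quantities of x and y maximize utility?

x* = 2.3894, y* = 14.6222

This is Cobb-Douglas in (x−2, y−12): tangency gives 1/3·P_y·(y−12) = 2/3·P_x·(x−2).
Substituting into the budget: x* = 2 + 1/3·(M − 2·P_x − 12·P_y)/P_x, and y* = 12 + 2/3·(…)/P_y.
Discretionary income = 68 − 2·10.1 − 12·3 = 11.8; x* = 2 + 1/3·11.8/10.1 = 2.3894; y* = 12 + 2/3·11.8/3 = 14.6222.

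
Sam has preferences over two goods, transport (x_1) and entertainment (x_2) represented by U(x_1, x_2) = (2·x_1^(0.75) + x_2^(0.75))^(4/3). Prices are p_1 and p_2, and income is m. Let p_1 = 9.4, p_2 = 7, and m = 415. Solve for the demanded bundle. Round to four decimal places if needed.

x_1* = 38.3455, x_2* = 7.7932

MU_x_1 ∝ 2·x_1^(-0.25), MU_x_2 ∝ x_2^(-0.25), so MRS = 2·(x_2/x_1)^(0.25) = p_1/p_2.
Solve for the ratio: x_2/x_1 = [(1/2)·p_1/p_2]^(4).
With the ratio pinned down, the budget gives x_1* = m/(p_1 + p_2·(x_2/x_1)) and x_2* = (x_2/x_1)·x_1*.
Numerically x_2/x_1 = 0.203235, so x_1* = 415/(9.4 + 7·0.203235) = 38.3455 and x_2* = 0.203235·38.3455 = 7.7932.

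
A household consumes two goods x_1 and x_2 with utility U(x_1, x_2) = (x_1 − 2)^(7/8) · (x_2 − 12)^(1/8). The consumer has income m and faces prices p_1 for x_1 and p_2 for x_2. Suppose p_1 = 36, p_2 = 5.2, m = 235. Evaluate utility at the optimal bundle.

MRS = 7·(x_2−12)/(x_1−2). Tangency with p_1/p_2 gives x_2−12 = (1/7)·(p_1/p_2)·(x_1−2).
Substituting into the budget: x_1* = 2 + 0.875·(m − 2·p_1 − 12·p_2)/p_1, and x_2* = 12 + 0.125·(…)/p_2.
Discretionary income = 235 − 2·36 − 12·5.2 = 100.6; x_1* = 2 + 0.875·100.6/36 = 4.4451; x_2* = 12 + 0.125·100.6/5.2 = 14.4183.
Utility at the optimum: U(4.4451, 14.4183) = 2.4418.

V = 2.4418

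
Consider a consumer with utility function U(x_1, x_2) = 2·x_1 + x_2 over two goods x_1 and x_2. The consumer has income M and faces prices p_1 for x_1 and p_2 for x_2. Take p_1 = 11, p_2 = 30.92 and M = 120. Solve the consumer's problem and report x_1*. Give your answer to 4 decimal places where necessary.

x_1* = 10.9091

Perfect substitutes: compare marginal utility per dollar. 2/p_1 vs 1/p_2 → 0.1818 vs 0.0323.
x_1 gives more utility per dollar, so spend all income on x_1: x_1* = M/p_1, x_2* = 0.
Numerically: x_1* = 10.9091, x_2* = 0.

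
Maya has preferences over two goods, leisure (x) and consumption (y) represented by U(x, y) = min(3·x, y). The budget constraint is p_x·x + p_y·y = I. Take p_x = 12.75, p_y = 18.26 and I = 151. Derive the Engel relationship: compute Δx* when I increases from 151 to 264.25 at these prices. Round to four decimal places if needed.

Δx* = 1.677

Leontief preferences: the optimum is at the kink where x/1 = y/3, i.e. y = 3·x.
Budget: p_x·x + p_y·3·x = I, so (p_x + 3·p_y)·x = I.
Demand: x*(p_x,p_y,I) = I/(p_x + 3·p_y), y* = 3·I/(p_x + 3·p_y).
Here 12.75 + 3·18.26 = 67.53, giving x* = 2.236.
At I' = 264.25: x* = 3.9131. Change: 3.9131 − 2.236 = 1.677.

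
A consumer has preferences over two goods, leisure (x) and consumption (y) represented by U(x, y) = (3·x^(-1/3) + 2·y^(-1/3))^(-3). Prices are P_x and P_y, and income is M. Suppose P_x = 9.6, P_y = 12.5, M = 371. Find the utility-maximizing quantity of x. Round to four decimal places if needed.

MRS = MU_x/MU_y = (3/2)·(y/x)^(4/3). Set equal to P_x/P_y.
Solve for the ratio: y/x = [(2/3)·P_x/P_y]^(0.75).
With the ratio pinned down, the budget gives x* = M/(P_x + P_y·(y/x)) and y* = (y/x)·x*.
Numerically y/x = 0.605275, so x* = 371/(9.6 + 12.5·0.605275) = 21.6126.

x* = 21.6126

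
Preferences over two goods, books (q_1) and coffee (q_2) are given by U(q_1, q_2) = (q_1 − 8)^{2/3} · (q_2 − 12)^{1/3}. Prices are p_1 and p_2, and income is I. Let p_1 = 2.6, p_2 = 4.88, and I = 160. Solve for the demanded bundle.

Discretionary income = 160 − 8·2.6 − 12·4.88 = 80.64; q_1* = 8 + 2/3·80.64/2.6 = 28.6769; q_2* = 12 + 1/3·80.64/4.88 = 17.5082.

q_1* = 28.6769, q_2* = 17.5082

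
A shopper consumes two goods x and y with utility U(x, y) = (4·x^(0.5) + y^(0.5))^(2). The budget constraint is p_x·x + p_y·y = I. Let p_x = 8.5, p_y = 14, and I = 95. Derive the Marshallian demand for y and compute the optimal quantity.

y* = 0.2481

Substitute y = (y/x)·x into the budget: x* = I/(p_x + p_y·(y/x)).
Numerically y/x = 0.023039, so x* = 95/(8.5 + 14·0.023039) = 10.7679 and y* = 0.023039·10.7679 = 0.2481.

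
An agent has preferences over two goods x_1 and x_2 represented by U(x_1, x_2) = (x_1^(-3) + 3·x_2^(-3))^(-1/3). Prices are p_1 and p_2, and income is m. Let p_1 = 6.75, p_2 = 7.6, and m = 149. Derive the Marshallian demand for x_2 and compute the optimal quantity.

From the CES first-order condition, (1/3)·(x_2/x_1)^(4) = p_1/p_2.
Solve for the ratio: x_2/x_1 = [3·p_1/p_2]^(0.25).
Substitute x_2 = (x_2/x_1)·x_1 into the budget: x_1* = m/(p_1 + p_2·(x_2/x_1)).
Numerically x_2/x_1 = 1.277623, so x_1* = 149/(6.75 + 7.6·1.277623) = 9.0523 and x_2* = 1.277623·9.0523 = 11.5654.

x_2* = 11.5654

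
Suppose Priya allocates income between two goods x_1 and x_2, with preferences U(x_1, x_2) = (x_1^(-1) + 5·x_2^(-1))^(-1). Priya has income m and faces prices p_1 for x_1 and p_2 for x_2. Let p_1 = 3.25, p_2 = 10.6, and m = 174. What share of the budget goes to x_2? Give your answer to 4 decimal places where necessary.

MRS = MU_x_1/MU_x_2 = (1/5)·(x_2/x_1)^(2). Set equal to p_1/p_2.
Solve for the ratio: x_2/x_1 = [5·p_1/p_2]^(0.5).
With the ratio pinned down, the budget gives x_1* = m/(p_1 + p_2·(x_2/x_1)) and x_2* = (x_2/x_1)·x_1*.
Numerically x_2/x_1 = 1.238151, so x_1* = 174/(3.25 + 10.6·1.238151) = 10.6263 and x_2* = 1.238151·10.6263 = 13.157.
Expenditure on x_2: 10.6·13.157 = 139.4644; share = 0.8015.

share on x_2 = 0.8015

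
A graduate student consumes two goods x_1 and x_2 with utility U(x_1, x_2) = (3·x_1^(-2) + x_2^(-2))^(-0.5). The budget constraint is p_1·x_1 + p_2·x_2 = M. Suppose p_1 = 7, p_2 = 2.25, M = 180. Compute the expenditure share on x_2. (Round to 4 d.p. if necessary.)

Substitute x_2 = (x_2/x_1)·x_1 into the budget: x_1* = M/(p_1 + p_2·(x_2/x_1)).
Numerically x_2/x_1 = 1.012196, so x_1* = 180/(7 + 2.25·1.012196) = 19.4019 and x_2* = 1.012196·19.4019 = 19.6385.
Expenditure on x_2: 2.25·19.6385 = 44.1867; share = 0.2455.

share on x_2 = 0.2455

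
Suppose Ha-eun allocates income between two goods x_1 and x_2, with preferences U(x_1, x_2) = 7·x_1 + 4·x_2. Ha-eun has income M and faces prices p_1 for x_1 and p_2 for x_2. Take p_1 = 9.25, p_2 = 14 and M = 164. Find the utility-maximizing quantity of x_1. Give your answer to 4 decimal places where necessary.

x_1* = 17.7297

Perfect substitutes: compare marginal utility per dollar. 7/p_1 vs 4/p_2 → 0.7568 vs 0.2857.
x_1 gives more utility per dollar, so spend all income on x_1: x_1* = M/p_1, x_2* = 0.
Numerically: x_1* = 17.7297, x_2* = 0.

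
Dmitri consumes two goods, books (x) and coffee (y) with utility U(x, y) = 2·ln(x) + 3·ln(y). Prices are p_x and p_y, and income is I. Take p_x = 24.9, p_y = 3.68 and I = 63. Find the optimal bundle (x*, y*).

Demand: x*(p_x,p_y,I) = 0.4·I/p_x and y* = 0.6·I/p_y.
At p_x=24.9, p_y=3.68, I=63: x* = 0.4·63/24.9 = 1.012, y* = 10.2717.

x* = 1.012, y* = 10.2717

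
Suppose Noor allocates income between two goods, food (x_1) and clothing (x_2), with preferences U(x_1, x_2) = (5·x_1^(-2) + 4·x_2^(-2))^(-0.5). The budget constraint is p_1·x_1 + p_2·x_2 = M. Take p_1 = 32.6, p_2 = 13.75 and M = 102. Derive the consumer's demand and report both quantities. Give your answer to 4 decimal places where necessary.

x_1* = 2.0556, x_2* = 2.5445

From the CES first-order condition, (5/4)·(x_2/x_1)^(3) = p_1/p_2.
Hence x_2/x_1 = ((4/5)·p_1/p_2)^(1/(3)), i.e. raised to the 1/3 power.
Substitute x_2 = (x_2/x_1)·x_1 into the budget: x_1* = M/(p_1 + p_2·(x_2/x_1)).
Numerically x_2/x_1 = 1.237851, so x_1* = 102/(32.6 + 13.75·1.237851) = 2.0556 and x_2* = 1.237851·2.0556 = 2.5445.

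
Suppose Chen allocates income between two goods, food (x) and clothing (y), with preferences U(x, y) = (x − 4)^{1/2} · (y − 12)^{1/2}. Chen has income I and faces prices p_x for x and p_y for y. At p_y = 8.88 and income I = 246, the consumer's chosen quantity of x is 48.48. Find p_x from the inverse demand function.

Let x' = x−4, y' = y−12. MRS = y'/x' = p_x/p_y.
After buying the subsistence bundle (4, 12), a share 0.5 of the remaining income goes to x: x* = 4 + 0.5·(I − 4p_x − 12p_y)/p_x.
Set x* = 48.48 in the demand function and solve for p_x: p_x = 1.5.

p_x = 1.5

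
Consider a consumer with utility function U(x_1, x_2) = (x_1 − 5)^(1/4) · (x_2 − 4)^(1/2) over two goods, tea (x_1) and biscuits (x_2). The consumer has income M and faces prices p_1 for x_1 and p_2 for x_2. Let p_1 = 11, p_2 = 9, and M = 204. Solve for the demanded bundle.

MRS = (1/2)·(x_2−4)/(x_1−5). Tangency with p_1/p_2 gives x_2−4 = 2·(p_1/p_2)·(x_1−5).
Substituting into the budget: x_1* = 5 + 1/3·(M − 5·p_1 − 4·p_2)/p_1, and x_2* = 4 + 2/3·(…)/p_2.
Discretionary income = 204 − 5·11 − 4·9 = 113; x_1* = 5 + 1/3·113/11 = 8.4242; x_2* = 4 + 2/3·113/9 = 12.3704.

x_1* = 8.4242, x_2* = 12.3704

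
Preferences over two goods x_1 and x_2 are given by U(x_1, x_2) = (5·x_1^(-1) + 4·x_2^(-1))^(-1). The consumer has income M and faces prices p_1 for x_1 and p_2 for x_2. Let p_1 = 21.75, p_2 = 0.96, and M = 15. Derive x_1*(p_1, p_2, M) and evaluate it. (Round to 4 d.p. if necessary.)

x_1* = 0.5806

With the ratio pinned down, the budget gives x_1* = M/(p_1 + p_2·(x_2/x_1)) and x_2* = (x_2/x_1)·x_1*.
Numerically x_2/x_1 = 4.257347, so x_1* = 15/(21.75 + 0.96·4.257347) = 0.5806.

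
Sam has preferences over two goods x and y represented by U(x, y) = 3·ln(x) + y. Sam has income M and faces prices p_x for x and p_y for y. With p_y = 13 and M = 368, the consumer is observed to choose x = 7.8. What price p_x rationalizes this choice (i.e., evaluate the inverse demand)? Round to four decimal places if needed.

MU_x = 3/x, MU_y = 1. Tangency: 3/x = p_x/p_y.
So x*(p_x,p_y) = 3·p_y/p_x, independent of income; and y* = (M − 3·p_y)/p_y.
Set x* = 7.8 in the demand function and solve for p_x: p_x = 5.

p_x = 5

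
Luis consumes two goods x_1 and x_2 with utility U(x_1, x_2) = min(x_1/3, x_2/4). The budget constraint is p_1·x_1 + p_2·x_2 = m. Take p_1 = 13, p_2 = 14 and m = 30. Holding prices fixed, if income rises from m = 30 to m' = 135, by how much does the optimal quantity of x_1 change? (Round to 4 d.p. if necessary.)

Leontief preferences: the optimum is at the kink where x_1/3 = x_2/4, i.e. x_2 = (4/3)·x_1.
Budget: p_1·x_1 + p_2·(4/3)·x_1 = m, so (3·p_1 + 4·p_2)·x_1 = 3·m.
Demand: x_1*(p_1,p_2,m) = 3·m/(3·p_1 + 4·p_2), x_2* = 4·m/(3·p_1 + 4·p_2).
Here 3·13 + 4·14 = 95, giving x_1* = 0.9474.
At m' = 135: x_1* = 4.2632. Change: 4.2632 − 0.9474 = 3.3158.

Δx_1* = 3.3158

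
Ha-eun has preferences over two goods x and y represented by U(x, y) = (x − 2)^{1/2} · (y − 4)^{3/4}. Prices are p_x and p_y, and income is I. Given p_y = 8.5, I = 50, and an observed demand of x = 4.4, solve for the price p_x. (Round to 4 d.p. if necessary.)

p_x = 2

MRS = (2/3)·(y−4)/(x−2). Tangency with p_x/p_y gives y−4 = (3/2)·(p_x/p_y)·(x−2).
Substituting into the budget: x* = 2 + 0.4·(I − 2·p_x − 4·p_y)/p_x, and y* = 4 + 0.6·(…)/p_y.
Set x* = 4.4 in the demand function and solve for p_x: p_x = 2.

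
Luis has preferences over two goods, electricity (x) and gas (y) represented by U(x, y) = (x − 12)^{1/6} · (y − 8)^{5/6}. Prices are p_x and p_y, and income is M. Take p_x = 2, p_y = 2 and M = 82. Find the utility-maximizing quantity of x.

This is Cobb-Douglas in (x−12, y−8): tangency gives 1/6·p_y·(y−8) = 5/6·p_x·(x−12).
After buying the subsistence bundle (12, 8), a share 1/6 of the remaining income goes to x: x* = 12 + 1/6·(M − 12p_x − 8p_y)/p_x.
Discretionary income = 82 − 12·2 − 8·2 = 42; x* = 12 + 1/6·42/2 = 15.5.

x* = 15.5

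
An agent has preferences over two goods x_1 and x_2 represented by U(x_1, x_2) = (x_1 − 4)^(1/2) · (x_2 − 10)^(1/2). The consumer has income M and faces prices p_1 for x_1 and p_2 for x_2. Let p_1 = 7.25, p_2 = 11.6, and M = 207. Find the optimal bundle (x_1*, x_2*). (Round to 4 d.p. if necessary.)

Substituting into the budget: x_1* = 4 + 0.5·(M − 4·p_1 − 10·p_2)/p_1, and x_2* = 10 + 0.5·(…)/p_2.
Discretionary income = 207 − 4·7.25 − 10·11.6 = 62; x_1* = 4 + 0.5·62/7.25 = 8.2759; x_2* = 10 + 0.5·62/11.6 = 12.6724.

x_1* = 8.2759, x_2* = 12.6724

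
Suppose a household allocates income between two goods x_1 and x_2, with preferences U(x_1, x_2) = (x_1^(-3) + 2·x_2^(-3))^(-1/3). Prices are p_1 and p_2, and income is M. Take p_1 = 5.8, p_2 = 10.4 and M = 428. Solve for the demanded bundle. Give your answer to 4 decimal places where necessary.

From the CES first-order condition, (1/2)·(x_2/x_1)^(4) = p_1/p_2.
Solve for the ratio: x_2/x_1 = [2·p_1/p_2]^(0.25).
Substitute x_2 = (x_2/x_1)·x_1 into the budget: x_1* = M/(p_1 + p_2·(x_2/x_1)).
Numerically x_2/x_1 = 1.027676, so x_1* = 428/(5.8 + 10.4·1.027676) = 25.9585 and x_2* = 1.027676·25.9585 = 26.677.

x_1* = 25.9585, x_2* = 26.677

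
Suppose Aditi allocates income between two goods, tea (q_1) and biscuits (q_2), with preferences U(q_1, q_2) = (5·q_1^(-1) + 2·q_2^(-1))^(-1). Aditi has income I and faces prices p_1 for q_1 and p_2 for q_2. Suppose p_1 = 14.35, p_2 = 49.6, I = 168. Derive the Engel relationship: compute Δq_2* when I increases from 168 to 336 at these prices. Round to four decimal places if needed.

From the CES first-order condition, (5/2)·(q_2/q_1)^(2) = p_1/p_2.
Hence q_2/q_1 = ((2/5)·p_1/p_2)^(1/(2)), i.e. raised to the 0.5 power.
With the ratio pinned down, the budget gives q_1* = I/(p_1 + p_2·(q_2/q_1)) and q_2* = (q_2/q_1)·q_1*.
Numerically q_2/q_1 = 0.340185, so q_1* = 168/(14.35 + 49.6·0.340185) = 5.3806 and q_2* = 0.340185·5.3806 = 1.8304.
At I' = 336: q_2* = 3.6608. Change: 3.6608 − 1.8304 = 1.8304.

Δq_2* = 1.8304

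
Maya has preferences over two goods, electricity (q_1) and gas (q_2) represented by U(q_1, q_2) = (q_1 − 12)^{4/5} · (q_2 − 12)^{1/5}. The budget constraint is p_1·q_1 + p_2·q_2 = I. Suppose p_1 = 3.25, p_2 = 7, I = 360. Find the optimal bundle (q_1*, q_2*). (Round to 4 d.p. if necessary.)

MRS = 4·(q_2−12)/(q_1−12). Tangency with p_1/p_2 gives q_2−12 = (1/4)·(p_1/p_2)·(q_1−12).
After buying the subsistence bundle (12, 12), a share 0.8 of the remaining income goes to q_1: q_1* = 12 + 0.8·(I − 12p_1 − 12p_2)/p_1.
Discretionary income = 360 − 12·3.25 − 12·7 = 237; q_1* = 12 + 0.8·237/3.25 = 70.3385; q_2* = 12 + 0.2·237/7 = 18.7714.

q_1* = 70.3385, q_2* = 18.7714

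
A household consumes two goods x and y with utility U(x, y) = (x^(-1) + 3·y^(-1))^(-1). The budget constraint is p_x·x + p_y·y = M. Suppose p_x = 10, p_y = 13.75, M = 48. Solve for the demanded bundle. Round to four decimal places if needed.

x* = 1.5836, y* = 2.3392

From the CES first-order condition, (1/3)·(y/x)^(2) = p_x/p_y.
Hence y/x = (3·p_x/p_y)^(1/(2)), i.e. raised to the 0.5 power.
With the ratio pinned down, the budget gives x* = M/(p_x + p_y·(y/x)) and y* = (y/x)·x*.
Numerically y/x = 1.477098, so x* = 48/(10 + 13.75·1.477098) = 1.5836 and y* = 1.477098·1.5836 = 2.3392.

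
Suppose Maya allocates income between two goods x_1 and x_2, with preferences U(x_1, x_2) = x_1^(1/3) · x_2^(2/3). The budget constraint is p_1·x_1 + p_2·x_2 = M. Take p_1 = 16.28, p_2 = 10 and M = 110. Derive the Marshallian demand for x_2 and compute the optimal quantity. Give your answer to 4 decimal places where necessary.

MU_x_1/MU_x_2 = (1/3·x_2)/(2/3·x_1); tangency sets this equal to p_1/p_2.
Rearranging, p_2·x_2 = 2·p_1·x_1. Substituting into the budget gives p_1·x_1·(1 + 2) = M.
Demand: x_1*(p_1,p_2,M) = 1/3·M/p_1 and x_2* = 2/3·M/p_2.
At p_1=16.28, p_2=10, M=110: x_2* = 2/3·110/10 = 7.3333.

x_2* = 7.3333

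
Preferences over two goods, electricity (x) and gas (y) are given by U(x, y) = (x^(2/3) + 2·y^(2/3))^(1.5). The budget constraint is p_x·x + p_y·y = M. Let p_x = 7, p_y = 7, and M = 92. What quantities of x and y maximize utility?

x* = 1.4603, y* = 11.6825

MRS = MU_x/MU_y = (1/2)·(y/x)^(1/3). Set equal to p_x/p_y.
Solve for the ratio: y/x = [2·p_x/p_y]^(3).
With the ratio pinned down, the budget gives x* = M/(p_x + p_y·(y/x)) and y* = (y/x)·x*.
Numerically y/x = 8, so x* = 92/(7 + 7·8) = 1.4603 and y* = 8·1.4603 = 11.6825.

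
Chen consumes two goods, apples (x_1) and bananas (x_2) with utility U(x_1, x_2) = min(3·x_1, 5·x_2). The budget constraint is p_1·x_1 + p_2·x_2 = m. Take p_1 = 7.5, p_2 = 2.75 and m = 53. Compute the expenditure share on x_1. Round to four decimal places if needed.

share on x_1 = 0.8197

With perfect complements, no substitution: consume in ratio x_1:x_2 = 5:3.
Budget: p_1·x_1 + p_2·(3/5)·x_1 = m, so (5·p_1 + 3·p_2)·x_1 = 5·m.
Demand: x_1*(p_1,p_2,m) = 5·m/(5·p_1 + 3·p_2), x_2* = 3·m/(5·p_1 + 3·p_2).
Here 5·7.5 + 3·2.75 = 45.75, giving x_1* = 5.7923 and x_2* = 3.4754.
Expenditure on x_1: 7.5·5.7923 = 43.4426; share = 0.8197.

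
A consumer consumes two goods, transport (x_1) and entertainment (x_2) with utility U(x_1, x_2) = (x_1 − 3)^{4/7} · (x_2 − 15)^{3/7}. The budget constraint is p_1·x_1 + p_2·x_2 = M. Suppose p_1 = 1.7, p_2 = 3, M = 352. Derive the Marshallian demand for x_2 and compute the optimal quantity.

Let x_1' = x_1−3, x_2' = x_2−15. MRS = (4/3)·x_2'/x_1' = p_1/p_2.
After buying the subsistence bundle (3, 15), a share 4/7 of the remaining income goes to x_1: x_1* = 3 + 4/7·(M − 3p_1 − 15p_2)/p_1.
Discretionary income = 352 − 3·1.7 − 15·3 = 301.9; x_2* = 15 + 3/7·301.9/3 = 58.1286.

x_2* = 58.1286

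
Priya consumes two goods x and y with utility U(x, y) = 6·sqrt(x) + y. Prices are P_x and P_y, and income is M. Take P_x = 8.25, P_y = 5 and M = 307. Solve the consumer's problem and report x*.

Solve: √x = 3·P_y/P_x, so x*(P_x,P_y) = (3·P_y/P_x)², and y* = (M − P_x·x*)/P_y.
Plugging in: x* = (3·5/8.25)² = 3.3058.

x* = 3.3058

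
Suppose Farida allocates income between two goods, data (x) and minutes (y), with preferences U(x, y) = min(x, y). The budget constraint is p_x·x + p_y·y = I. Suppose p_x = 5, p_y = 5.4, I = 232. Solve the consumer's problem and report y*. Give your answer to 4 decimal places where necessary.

y* = 22.3077

Leontief preferences: the optimum is at the kink where x/1 = y/1, i.e. y = x.
Budget: p_x·x + p_y·x = I, so (p_x + p_y)·x = I.
Demand: x*(p_x,p_y,I) = I/(p_x + p_y), y* = I/(p_x + p_y).
Here 5 + 5.4 = 10.4, giving y* = 22.3077.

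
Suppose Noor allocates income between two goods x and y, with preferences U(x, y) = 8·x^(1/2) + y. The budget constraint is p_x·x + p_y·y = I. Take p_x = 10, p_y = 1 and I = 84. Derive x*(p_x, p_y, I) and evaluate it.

Plugging in: x* = (4·1/10)² = 0.16.

x* = 0.16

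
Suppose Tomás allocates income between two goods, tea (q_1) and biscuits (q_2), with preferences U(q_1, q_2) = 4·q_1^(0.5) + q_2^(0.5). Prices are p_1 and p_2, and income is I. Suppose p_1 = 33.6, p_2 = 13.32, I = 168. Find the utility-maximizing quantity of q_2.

q_2* = 1.7177

From the CES first-order condition, 4·(q_2/q_1)^(0.5) = p_1/p_2.
Solve for the ratio: q_2/q_1 = [(1/4)·p_1/p_2]^(2).
Substitute q_2 = (q_2/q_1)·q_1 into the budget: q_1* = I/(p_1 + p_2·(q_2/q_1)).
Numerically q_2/q_1 = 0.397695, so q_1* = 168/(33.6 + 13.32·0.397695) = 4.3191 and q_2* = 0.397695·4.3191 = 1.7177.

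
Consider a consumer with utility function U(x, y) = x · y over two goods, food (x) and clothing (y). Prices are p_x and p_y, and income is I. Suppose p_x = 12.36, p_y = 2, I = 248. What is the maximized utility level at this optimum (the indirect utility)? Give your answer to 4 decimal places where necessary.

V = 622.0065

MU_x/MU_y = (y)/(x); tangency sets this equal to p_x/p_y.
Rearranging, p_y·y = p_x·x. Substituting into the budget gives p_x·x·(1 + 1) = I.
Demand: x*(p_x,p_y,I) = 0.5·I/p_x and y* = 0.5·I/p_y.
At p_x=12.36, p_y=2, I=248: x* = 0.5·248/12.36 = 10.0324, y* = 62.
Utility at the optimum: U(10.0324, 62) = 622.0065.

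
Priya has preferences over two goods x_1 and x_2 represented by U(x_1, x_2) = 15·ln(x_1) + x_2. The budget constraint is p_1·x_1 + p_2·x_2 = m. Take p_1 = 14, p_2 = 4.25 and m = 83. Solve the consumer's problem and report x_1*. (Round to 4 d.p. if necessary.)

Set MRS = p_1/p_2: (15/x_1)/1 = p_1/p_2.
So x_1*(p_1,p_2) = 15·p_2/p_1, independent of income; and x_2* = (m − 15·p_2)/p_2.
At the given prices: x_1* = 15·4.25/14 = 4.5536.

x_1* = 4.5536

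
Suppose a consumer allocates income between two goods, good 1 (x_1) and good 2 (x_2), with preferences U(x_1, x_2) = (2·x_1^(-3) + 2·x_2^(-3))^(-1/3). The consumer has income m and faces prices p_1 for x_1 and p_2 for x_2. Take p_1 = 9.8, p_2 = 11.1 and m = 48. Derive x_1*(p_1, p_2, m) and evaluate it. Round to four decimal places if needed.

MU_x_1 ∝ 2·x_1^(-4), MU_x_2 ∝ 2·x_2^(-4), so MRS = (x_2/x_1)^(4) = p_1/p_2.
Solve for the ratio: x_2/x_1 = [p_1/p_2]^(0.25).
With the ratio pinned down, the budget gives x_1* = m/(p_1 + p_2·(x_2/x_1)) and x_2* = (x_2/x_1)·x_1*.
Numerically x_2/x_1 = 0.969339, so x_1* = 48/(9.8 + 11.1·0.969339) = 2.3347.

x_1* = 2.3347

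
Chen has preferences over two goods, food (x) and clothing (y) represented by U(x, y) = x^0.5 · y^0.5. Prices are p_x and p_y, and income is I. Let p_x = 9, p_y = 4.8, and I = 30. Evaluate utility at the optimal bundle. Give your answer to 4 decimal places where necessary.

MU_x/MU_y = (0.5·y)/(0.5·x); tangency sets this equal to p_x/p_y.
Rearranging, p_y·y = p_x·x. Substituting into the budget gives p_x·x·(1 + 1) = I.
Demand: x*(p_x,p_y,I) = 0.5·I/p_x and y* = 0.5·I/p_y.
At p_x=9, p_y=4.8, I=30: x* = 0.5·30/9 = 1.6667, y* = 3.125.
Utility at the optimum: U(1.6667, 3.125) = 2.2822.

V = 2.2822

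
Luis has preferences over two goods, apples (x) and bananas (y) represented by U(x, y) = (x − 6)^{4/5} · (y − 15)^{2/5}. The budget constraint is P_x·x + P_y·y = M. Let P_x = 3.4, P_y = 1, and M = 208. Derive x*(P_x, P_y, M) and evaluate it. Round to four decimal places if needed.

MRS = 2·(y−15)/(x−6). Tangency with P_x/P_y gives y−15 = (1/2)·(P_x/P_y)·(x−6).
After buying the subsistence bundle (6, 15), a share 2/3 of the remaining income goes to x: x* = 6 + 2/3·(M − 6P_x − 15P_y)/P_x.
Discretionary income = 208 − 6·3.4 − 15·1 = 172.6; x* = 6 + 2/3·172.6/3.4 = 39.8431.

x* = 39.8431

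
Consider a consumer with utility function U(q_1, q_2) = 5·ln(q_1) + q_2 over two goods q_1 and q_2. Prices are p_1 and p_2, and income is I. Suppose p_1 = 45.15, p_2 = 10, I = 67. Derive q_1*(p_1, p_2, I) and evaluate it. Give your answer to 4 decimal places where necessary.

q_1* = 1.1074

Set MRS = p_1/p_2: (5/q_1)/1 = p_1/p_2.
So q_1*(p_1,p_2) = 5·p_2/p_1, independent of income; and q_2* = (I − 5·p_2)/p_2.
At the given prices: q_1* = 5·10/45.15 = 1.1074.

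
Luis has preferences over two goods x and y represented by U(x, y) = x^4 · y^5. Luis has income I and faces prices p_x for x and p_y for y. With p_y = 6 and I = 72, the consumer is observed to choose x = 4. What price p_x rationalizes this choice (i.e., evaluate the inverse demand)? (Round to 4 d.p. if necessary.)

The MRS is (4/5)·y/x. Set MRS = p_x/p_y.
So 4·p_y·y = 5·p_x·x; combined with the budget, a share 4/9 of income goes to x.
Demand: x*(p_x,p_y,I) = 4/9·I/p_x and y* = 5/9·I/p_y.
Set x* = 4 in the demand function and solve for p_x: p_x = 8.

p_x = 8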